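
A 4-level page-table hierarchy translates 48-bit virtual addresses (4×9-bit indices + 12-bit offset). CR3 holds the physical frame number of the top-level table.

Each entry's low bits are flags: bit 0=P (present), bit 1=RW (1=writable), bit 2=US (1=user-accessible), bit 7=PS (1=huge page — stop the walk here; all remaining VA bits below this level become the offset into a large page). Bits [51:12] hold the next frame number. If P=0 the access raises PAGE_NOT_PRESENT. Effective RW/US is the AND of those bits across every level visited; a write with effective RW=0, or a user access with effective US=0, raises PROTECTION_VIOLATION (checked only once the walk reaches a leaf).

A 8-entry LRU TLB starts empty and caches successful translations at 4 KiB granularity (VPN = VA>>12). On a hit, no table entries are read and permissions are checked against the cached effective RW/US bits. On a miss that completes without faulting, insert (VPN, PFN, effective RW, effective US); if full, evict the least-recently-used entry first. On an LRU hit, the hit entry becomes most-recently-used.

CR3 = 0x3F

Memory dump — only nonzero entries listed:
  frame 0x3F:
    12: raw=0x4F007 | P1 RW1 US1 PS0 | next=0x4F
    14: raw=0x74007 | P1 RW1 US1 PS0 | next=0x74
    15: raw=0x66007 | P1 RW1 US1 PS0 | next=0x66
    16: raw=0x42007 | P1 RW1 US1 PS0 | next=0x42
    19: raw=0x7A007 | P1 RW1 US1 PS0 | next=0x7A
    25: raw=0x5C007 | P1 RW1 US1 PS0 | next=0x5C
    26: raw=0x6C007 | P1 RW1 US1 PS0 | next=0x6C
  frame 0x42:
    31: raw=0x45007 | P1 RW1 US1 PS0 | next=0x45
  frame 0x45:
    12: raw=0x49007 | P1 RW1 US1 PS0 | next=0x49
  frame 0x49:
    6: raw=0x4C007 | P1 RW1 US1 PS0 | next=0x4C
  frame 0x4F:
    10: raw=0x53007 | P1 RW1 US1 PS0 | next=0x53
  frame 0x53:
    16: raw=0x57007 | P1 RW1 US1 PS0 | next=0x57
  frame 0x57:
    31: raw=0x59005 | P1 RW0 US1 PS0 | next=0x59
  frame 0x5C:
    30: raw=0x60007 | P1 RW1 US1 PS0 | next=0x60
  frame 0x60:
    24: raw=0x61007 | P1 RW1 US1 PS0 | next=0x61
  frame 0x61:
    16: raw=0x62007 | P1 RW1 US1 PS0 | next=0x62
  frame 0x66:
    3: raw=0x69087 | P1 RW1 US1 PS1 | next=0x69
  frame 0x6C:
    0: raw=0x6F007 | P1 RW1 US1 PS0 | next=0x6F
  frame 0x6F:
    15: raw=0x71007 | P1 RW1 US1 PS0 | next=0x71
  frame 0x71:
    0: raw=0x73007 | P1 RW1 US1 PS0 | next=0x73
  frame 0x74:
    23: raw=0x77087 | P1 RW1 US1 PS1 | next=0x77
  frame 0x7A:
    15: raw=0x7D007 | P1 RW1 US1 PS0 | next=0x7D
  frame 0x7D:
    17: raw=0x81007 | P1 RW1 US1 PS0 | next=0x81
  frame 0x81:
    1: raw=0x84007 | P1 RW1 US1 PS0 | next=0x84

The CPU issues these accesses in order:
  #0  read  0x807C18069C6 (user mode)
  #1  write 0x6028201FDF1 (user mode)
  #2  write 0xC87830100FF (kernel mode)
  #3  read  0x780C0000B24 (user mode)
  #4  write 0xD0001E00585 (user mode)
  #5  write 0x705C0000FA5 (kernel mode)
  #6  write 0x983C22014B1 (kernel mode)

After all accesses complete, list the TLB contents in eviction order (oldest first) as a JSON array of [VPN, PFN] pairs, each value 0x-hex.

Trace:
#0 VA=0x807C18069C6 (r,user):
  L0: frame=0x3F idx=16 entry=0x42007 [P=1 RW=1 US=1 PS=0]
  L1: frame=0x42 idx=31 entry=0x45007 [P=1 RW=1 US=1 PS=0]
  L2: frame=0x45 idx=12 entry=0x49007 [P=1 RW=1 US=1 PS=0]
  L3: frame=0x49 idx=6 entry=0x4C007 [P=1 RW=1 US=1 PS=0]
  ✓ 0x4C9C6  — 4 lookups
#1 VA=0x6028201FDF1 (w,user):
  L0: frame=0x3F idx=12 entry=0x4F007 [P=1 RW=1 US=1 PS=0]
  L1: frame=0x4F idx=10 entry=0x53007 [P=1 RW=1 US=1 PS=0]
  L2: frame=0x53 idx=16 entry=0x57007 [P=1 RW=1 US=1 PS=0]
  L3: frame=0x57 idx=31 entry=0x59005 [P=1 RW=0 US=1 PS=0]
  ✗ PROTECTION_VIOLATION  [4 reads]
#2 VA=0xC87830100FF (w,kernel):
  L0: frame=0x3F idx=25 entry=0x5C007 [P=1 RW=1 US=1 PS=0]
  L1: frame=0x5C idx=30 entry=0x60007 [P=1 RW=1 US=1 PS=0]
  L2: frame=0x60 idx=24 entry=0x61007 [P=1 RW=1 US=1 PS=0]
  L3: frame=0x61 idx=16 entry=0x62007 [P=1 RW=1 US=1 PS=0]
  ✓ 0x620FF  — 4 lookups
#3 VA=0x780C0000B24 (r,user):
  L0: frame=0x3F idx=15 entry=0x66007 [P=1 RW=1 US=1 PS=0]
  L1: frame=0x66 idx=3 entry=0x69087 [P=1 RW=1 US=1 PS=1]
  ✓ 0x69B24 (huge @L1)  — 2 lookups
#4 VA=0xD0001E00585 (w,user):
  L0: frame=0x3F idx=26 entry=0x6C007 [P=1 RW=1 US=1 PS=0]
  L1: frame=0x6C idx=0 entry=0x6F007 [P=1 RW=1 US=1 PS=0]
  L2: frame=0x6F idx=15 entry=0x71007 [P=1 RW=1 US=1 PS=0]
  L3: frame=0x71 idx=0 entry=0x73007 [P=1 RW=1 US=1 PS=0]
  ✓ 0x73585  — 4 lookups
#5 VA=0x705C0000FA5 (w,kernel):
  L0: frame=0x3F idx=14 entry=0x74007 [P=1 RW=1 US=1 PS=0]
  L1: frame=0x74 idx=23 entry=0x77087 [P=1 RW=1 US=1 PS=1]
  ✓ 0x77FA5 (huge @L1)  — 2 lookups
#6 VA=0x983C22014B1 (w,kernel):
  L0: frame=0x3F idx=19 entry=0x7A007 [P=1 RW=1 US=1 PS=0]
  L1: frame=0x7A idx=15 entry=0x7D007 [P=1 RW=1 US=1 PS=0]
  L2: frame=0x7D idx=17 entry=0x81007 [P=1 RW=1 US=1 PS=0]
  L3: frame=0x81 idx=1 entry=0x84007 [P=1 RW=1 US=1 PS=0]
  ✓ 0x844B1  — 4 lookups

TLB: [["0x807C1806", "0x4C"], ["0xC8783010", "0x62"], ["0x780C0000", "0x69"], ["0xD0001E00", "0x73"], ["0x705C0000", "0x77"], ["0x983C2201", "0x84"]]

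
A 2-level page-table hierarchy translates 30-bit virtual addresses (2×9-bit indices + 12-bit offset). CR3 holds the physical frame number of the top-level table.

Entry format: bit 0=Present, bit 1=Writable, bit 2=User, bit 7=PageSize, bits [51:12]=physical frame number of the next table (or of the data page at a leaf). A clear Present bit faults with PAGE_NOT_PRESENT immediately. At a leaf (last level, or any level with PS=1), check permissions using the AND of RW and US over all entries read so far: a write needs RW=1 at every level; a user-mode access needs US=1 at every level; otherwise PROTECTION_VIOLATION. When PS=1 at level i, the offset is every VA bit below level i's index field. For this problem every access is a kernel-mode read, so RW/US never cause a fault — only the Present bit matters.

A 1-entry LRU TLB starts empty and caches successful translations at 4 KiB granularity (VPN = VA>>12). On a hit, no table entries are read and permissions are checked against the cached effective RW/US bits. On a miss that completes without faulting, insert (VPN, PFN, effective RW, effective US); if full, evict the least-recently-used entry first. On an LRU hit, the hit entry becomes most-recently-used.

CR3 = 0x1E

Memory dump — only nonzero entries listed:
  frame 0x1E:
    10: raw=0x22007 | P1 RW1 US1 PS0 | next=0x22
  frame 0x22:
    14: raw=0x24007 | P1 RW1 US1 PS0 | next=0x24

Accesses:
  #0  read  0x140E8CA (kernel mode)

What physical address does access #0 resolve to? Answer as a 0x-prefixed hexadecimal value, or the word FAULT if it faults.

Trace:
#0 VA=0x140E8CA (r,kernel):
  L0 @0x1E[10] → 0x22007  P=1,RW=1,US=1,PS=0
  L1 @0x22[14] → 0x24007  P=1,RW=1,US=1,PS=0
  ✓ 0x248CA  — 2 lookups

Access #0 PA: 0x248CA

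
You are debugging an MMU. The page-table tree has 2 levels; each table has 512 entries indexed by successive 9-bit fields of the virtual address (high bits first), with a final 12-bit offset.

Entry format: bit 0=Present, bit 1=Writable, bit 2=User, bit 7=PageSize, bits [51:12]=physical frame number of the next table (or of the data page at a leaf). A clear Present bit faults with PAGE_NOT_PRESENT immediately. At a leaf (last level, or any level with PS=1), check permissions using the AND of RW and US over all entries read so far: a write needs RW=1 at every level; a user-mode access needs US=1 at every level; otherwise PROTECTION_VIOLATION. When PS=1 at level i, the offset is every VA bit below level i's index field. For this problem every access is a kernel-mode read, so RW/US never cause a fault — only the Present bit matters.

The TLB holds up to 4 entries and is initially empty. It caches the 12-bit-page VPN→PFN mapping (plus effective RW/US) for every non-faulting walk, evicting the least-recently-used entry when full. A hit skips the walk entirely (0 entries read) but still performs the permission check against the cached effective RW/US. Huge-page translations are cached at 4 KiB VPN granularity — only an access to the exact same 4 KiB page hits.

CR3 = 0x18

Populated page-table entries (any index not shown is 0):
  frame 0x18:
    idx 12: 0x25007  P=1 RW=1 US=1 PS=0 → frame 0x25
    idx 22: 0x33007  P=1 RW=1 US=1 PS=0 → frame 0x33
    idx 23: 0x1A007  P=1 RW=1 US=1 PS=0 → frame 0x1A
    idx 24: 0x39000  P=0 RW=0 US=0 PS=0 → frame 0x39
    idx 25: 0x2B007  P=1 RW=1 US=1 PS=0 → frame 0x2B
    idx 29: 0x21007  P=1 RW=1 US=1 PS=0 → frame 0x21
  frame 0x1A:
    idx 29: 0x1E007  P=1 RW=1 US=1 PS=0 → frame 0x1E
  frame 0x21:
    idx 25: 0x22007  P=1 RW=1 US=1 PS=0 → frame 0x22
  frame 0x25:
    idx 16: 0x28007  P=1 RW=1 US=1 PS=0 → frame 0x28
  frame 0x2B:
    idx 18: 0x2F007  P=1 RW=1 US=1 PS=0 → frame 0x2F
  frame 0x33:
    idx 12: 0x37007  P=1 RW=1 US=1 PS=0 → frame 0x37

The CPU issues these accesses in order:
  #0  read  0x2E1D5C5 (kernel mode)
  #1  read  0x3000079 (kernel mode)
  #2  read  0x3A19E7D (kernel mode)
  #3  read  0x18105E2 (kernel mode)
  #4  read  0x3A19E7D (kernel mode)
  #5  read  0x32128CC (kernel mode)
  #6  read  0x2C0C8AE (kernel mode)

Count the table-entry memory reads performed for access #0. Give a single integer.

Walk each access:
#0 VA=0x2E1D5C5 (r,kernel):
  L0: frame=0x18 idx=23 entry=0x1A007 [P=1 RW=1 US=1 PS=0]
  L1: frame=0x1A idx=29 entry=0x1E007 [P=1 RW=1 US=1 PS=0]
  ✓ 0x1E5C5  — 2 lookups
#1 VA=0x3000079 (r,kernel):
  L0: frame=0x18 idx=24 entry=0x39000 [P=0 RW=0 US=0 PS=0]
  ✗ PAGE_NOT_PRESENT  [1 reads]
#2 VA=0x3A19E7D (r,kernel):
  L0: frame=0x18 idx=29 entry=0x21007 [P=1 RW=1 US=1 PS=0]
  L1: frame=0x21 idx=25 entry=0x22007 [P=1 RW=1 US=1 PS=0]
  ✓ 0x22E7D  — 2 lookups
#3 VA=0x18105E2 (r,kernel):
  L0: frame=0x18 idx=12 entry=0x25007 [P=1 RW=1 US=1 PS=0]
  L1: frame=0x25 idx=16 entry=0x28007 [P=1 RW=1 US=1 PS=0]
  ✓ 0x285E2  — 2 lookups
#4 VA=0x3A19E7D (r,kernel):
  TLB hit vpn=0x3A19 → PA=0x22E7D
#5 VA=0x32128CC (r,kernel):
  L0: frame=0x18 idx=25 entry=0x2B007 [P=1 RW=1 US=1 PS=0]
  L1: frame=0x2B idx=18 entry=0x2F007 [P=1 RW=1 US=1 PS=0]
  ✓ 0x2F8CC  — 2 lookups
#6 VA=0x2C0C8AE (r,kernel):
  L0: frame=0x18 idx=22 entry=0x33007 [P=1 RW=1 US=1 PS=0]
  L1: frame=0x33 idx=12 entry=0x37007 [P=1 RW=1 US=1 PS=0]
  ✓ 0x378AE  — 2 lookups

Entries read for #0: 2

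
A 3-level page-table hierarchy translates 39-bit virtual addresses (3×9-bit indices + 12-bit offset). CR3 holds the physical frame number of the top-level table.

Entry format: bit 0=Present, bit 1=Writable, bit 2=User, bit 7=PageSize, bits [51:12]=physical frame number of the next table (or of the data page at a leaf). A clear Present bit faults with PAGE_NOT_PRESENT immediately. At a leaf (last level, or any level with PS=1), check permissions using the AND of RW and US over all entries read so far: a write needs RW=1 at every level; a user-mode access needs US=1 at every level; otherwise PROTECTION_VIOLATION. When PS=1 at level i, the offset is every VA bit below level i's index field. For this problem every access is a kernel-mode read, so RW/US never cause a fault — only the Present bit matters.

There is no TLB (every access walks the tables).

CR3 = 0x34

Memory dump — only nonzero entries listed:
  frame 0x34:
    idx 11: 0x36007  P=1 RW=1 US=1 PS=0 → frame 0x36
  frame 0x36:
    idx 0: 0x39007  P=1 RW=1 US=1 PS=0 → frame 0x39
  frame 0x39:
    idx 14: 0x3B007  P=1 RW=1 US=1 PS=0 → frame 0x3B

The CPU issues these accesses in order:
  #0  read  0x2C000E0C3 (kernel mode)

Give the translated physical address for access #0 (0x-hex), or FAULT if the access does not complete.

Per-access translation:
#0 VA=0x2C000E0C3 (r,kernel):
  L0: frame=0x34 idx=11 entry=0x36007 [P=1 RW=1 US=1 PS=0]
  L1: frame=0x36 idx=0 entry=0x39007 [P=1 RW=1 US=1 PS=0]
  L2: frame=0x39 idx=14 entry=0x3B007 [P=1 RW=1 US=1 PS=0]
  → PA=0x3B0C3  (3 entries read)

Access #0 PA: 0x3B0C3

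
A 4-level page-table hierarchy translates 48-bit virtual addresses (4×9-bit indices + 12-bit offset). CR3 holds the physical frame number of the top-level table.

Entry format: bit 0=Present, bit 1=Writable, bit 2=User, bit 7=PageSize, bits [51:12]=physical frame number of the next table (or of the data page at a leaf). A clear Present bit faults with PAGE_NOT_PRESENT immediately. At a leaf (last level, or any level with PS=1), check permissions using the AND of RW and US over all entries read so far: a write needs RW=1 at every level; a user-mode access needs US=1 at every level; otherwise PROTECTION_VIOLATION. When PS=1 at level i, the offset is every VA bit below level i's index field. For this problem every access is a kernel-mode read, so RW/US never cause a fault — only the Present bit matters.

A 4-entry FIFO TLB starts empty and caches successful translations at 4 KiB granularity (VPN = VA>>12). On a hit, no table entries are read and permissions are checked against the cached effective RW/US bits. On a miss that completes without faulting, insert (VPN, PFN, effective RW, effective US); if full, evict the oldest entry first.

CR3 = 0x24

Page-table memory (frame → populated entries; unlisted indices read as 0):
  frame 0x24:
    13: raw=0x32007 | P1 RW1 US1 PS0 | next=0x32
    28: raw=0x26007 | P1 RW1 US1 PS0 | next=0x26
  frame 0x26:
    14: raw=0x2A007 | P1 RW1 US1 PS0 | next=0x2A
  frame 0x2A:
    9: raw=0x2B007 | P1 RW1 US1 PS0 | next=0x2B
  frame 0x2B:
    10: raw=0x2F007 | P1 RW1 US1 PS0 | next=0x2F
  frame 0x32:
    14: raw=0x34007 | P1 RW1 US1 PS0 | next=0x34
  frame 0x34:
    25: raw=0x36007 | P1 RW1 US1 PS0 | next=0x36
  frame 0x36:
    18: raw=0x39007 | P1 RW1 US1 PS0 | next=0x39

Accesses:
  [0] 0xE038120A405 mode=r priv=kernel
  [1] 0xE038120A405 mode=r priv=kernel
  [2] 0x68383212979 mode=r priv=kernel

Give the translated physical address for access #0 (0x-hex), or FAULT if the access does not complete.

Trace:
#0 VA=0xE038120A405 (r,kernel):
  L0 @0x24[28] → 0x26007  P=1,RW=1,US=1,PS=0
  L1 @0x26[14] → 0x2A007  P=1,RW=1,US=1,PS=0
  L2 @0x2A[9] → 0x2B007  P=1,RW=1,US=1,PS=0
  L3 @0x2B[10] → 0x2F007  P=1,RW=1,US=1,PS=0
  ✓ 0x2F405  — 4 lookups
#1 VA=0xE038120A405 (r,kernel):
  TLB hit vpn=0xE038120A → PA=0x2F405
#2 VA=0x68383212979 (r,kernel):
  L0 @0x24[13] → 0x32007  P=1,RW=1,US=1,PS=0
  L1 @0x32[14] → 0x34007  P=1,RW=1,US=1,PS=0
  L2 @0x34[25] → 0x36007  P=1,RW=1,US=1,PS=0
  L3 @0x36[18] → 0x39007  P=1,RW=1,US=1,PS=0
  ✓ 0x39979  — 4 lookups

Access #0 PA: 0x2F405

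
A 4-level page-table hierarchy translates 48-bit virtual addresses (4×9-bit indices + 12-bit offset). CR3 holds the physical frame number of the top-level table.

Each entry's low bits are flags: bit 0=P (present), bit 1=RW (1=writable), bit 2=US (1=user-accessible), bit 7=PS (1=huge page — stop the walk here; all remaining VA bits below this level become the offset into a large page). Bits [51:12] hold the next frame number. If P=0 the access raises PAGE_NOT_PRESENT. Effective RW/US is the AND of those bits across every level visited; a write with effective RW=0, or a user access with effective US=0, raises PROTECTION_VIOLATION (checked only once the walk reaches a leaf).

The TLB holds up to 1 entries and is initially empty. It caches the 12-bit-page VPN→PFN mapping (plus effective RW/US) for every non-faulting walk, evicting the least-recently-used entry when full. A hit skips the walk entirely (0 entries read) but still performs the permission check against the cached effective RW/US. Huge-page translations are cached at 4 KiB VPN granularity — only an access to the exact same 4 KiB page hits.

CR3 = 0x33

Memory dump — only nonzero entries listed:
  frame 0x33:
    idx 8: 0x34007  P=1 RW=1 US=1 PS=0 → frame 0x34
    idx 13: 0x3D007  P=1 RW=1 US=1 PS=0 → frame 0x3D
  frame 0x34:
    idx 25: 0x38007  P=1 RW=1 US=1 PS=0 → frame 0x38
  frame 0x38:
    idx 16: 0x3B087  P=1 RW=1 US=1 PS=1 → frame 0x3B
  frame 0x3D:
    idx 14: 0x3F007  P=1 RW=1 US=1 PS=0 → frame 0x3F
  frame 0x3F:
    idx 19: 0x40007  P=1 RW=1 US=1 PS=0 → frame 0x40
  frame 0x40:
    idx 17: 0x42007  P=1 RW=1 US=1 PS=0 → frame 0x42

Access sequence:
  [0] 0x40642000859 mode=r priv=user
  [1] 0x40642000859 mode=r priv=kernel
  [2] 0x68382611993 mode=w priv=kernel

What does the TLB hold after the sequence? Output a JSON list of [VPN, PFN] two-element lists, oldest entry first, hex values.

Trace:
#0 VA=0x40642000859 (r,user):
  lvl0: tbl 0x33, slot 8 ⇒ 0x34007 (P1/RW1/US1/PS0)
  lvl1: tbl 0x34, slot 25 ⇒ 0x38007 (P1/RW1/US1/PS0)
  lvl2: tbl 0x38, slot 16 ⇒ 0x3B087 (P1/RW1/US1/PS1)
  → PA=0x3B859 (huge @L2)  (3 entries read)
#1 VA=0x40642000859 (r,kernel):
  TLB hit vpn=0x40642000 → PA=0x3B859
#2 VA=0x68382611993 (w,kernel):
  lvl0: tbl 0x33, slot 13 ⇒ 0x3D007 (P1/RW1/US1/PS0)
  lvl1: tbl 0x3D, slot 14 ⇒ 0x3F007 (P1/RW1/US1/PS0)
  lvl2: tbl 0x3F, slot 19 ⇒ 0x40007 (P1/RW1/US1/PS0)
  lvl3: tbl 0x40, slot 17 ⇒ 0x42007 (P1/RW1/US1/PS0)
  → PA=0x42993  (4 entries read)

TLB: [["0x68382611", "0x42"]]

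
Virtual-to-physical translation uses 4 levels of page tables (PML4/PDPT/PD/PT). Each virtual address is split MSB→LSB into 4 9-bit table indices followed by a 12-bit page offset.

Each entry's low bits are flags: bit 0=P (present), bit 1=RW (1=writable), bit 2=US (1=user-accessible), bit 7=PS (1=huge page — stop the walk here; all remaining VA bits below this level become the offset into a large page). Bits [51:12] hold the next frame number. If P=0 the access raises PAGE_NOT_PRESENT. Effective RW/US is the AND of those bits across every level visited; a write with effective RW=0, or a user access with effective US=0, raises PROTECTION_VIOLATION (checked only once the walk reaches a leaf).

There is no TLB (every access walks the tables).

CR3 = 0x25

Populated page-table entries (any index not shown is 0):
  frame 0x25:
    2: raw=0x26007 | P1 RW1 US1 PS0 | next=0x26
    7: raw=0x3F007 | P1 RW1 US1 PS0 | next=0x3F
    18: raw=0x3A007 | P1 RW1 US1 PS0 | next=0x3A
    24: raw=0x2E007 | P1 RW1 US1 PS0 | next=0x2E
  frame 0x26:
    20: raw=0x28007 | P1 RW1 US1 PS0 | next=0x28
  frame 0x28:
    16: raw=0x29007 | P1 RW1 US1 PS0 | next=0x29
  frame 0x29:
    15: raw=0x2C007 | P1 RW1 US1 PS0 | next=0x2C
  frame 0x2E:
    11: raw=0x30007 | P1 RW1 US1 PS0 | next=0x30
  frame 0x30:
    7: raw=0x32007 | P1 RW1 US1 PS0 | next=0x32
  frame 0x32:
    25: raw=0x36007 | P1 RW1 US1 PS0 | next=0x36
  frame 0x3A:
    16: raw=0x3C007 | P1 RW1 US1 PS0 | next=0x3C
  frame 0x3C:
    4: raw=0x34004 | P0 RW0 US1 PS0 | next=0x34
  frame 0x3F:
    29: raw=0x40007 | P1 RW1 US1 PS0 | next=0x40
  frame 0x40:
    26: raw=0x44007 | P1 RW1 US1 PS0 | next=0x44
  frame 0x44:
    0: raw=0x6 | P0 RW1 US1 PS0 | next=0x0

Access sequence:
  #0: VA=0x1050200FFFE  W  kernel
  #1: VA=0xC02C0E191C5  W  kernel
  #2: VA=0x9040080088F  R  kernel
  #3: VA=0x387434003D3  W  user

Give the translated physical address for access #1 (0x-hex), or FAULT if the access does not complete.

Per-access translation:
#0 VA=0x1050200FFFE (w,kernel):
  L0 @0x25[2] → 0x26007  P=1,RW=1,US=1,PS=0
  L1 @0x26[20] → 0x28007  P=1,RW=1,US=1,PS=0
  L2 @0x28[16] → 0x29007  P=1,RW=1,US=1,PS=0
  L3 @0x29[15] → 0x2C007  P=1,RW=1,US=1,PS=0
  → PA=0x2CFFE  (4 entries read)
#1 VA=0xC02C0E191C5 (w,kernel):
  L0 @0x25[24] → 0x2E007  P=1,RW=1,US=1,PS=0
  L1 @0x2E[11] → 0x30007  P=1,RW=1,US=1,PS=0
  L2 @0x30[7] → 0x32007  P=1,RW=1,US=1,PS=0
  L3 @0x32[25] → 0x36007  P=1,RW=1,US=1,PS=0
  → PA=0x361C5  (4 entries read)
#2 VA=0x9040080088F (r,kernel):
  L0 @0x25[18] → 0x3A007  P=1,RW=1,US=1,PS=0
  L1 @0x3A[16] → 0x3C007  P=1,RW=1,US=1,PS=0
  L2 @0x3C[4] → 0x34004  P=0,RW=0,US=1,PS=0
  ⇒ fault: PAGE_NOT_PRESENT  — 3 lookups
#3 VA=0x387434003D3 (w,user):
  L0 @0x25[7] → 0x3F007  P=1,RW=1,US=1,PS=0
  L1 @0x3F[29] → 0x40007  P=1,RW=1,US=1,PS=0
  L2 @0x40[26] → 0x44007  P=1,RW=1,US=1,PS=0
  L3 @0x44[0] → 0x6  P=0,RW=1,US=1,PS=0
  ⇒ fault: PAGE_NOT_PRESENT  — 4 lookups

Access #1 PA: 0x361C5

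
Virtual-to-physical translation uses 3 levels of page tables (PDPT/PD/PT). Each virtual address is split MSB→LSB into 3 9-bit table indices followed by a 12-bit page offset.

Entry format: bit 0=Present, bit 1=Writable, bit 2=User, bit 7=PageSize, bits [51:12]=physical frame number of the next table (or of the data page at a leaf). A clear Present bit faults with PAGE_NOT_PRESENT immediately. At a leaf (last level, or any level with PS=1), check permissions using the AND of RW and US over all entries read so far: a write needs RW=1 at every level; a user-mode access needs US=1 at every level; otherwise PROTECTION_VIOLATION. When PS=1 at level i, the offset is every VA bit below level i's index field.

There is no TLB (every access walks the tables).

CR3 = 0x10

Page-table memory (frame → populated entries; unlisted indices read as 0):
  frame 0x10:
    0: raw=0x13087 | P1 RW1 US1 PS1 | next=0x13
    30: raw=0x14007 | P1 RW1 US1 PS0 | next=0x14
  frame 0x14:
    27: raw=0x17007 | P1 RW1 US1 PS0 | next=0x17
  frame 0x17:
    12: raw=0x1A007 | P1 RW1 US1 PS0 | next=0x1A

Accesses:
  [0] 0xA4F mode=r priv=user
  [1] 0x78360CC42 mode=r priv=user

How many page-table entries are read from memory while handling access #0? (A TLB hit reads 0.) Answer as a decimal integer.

Per-access translation:
#0 VA=0xA4F (r,user):
  L0 @0x10[0] → 0x13087  P=1,RW=1,US=1,PS=1
  ⇒ phys 0x13A4F (huge @L0)  [1 reads]
#1 VA=0x78360CC42 (r,user):
  L0 @0x10[30] → 0x14007  P=1,RW=1,US=1,PS=0
  L1 @0x14[27] → 0x17007  P=1,RW=1,US=1,PS=0
  L2 @0x17[12] → 0x1A007  P=1,RW=1,US=1,PS=0
  ⇒ phys 0x1AC42  [3 reads]

Entries read for #0: 1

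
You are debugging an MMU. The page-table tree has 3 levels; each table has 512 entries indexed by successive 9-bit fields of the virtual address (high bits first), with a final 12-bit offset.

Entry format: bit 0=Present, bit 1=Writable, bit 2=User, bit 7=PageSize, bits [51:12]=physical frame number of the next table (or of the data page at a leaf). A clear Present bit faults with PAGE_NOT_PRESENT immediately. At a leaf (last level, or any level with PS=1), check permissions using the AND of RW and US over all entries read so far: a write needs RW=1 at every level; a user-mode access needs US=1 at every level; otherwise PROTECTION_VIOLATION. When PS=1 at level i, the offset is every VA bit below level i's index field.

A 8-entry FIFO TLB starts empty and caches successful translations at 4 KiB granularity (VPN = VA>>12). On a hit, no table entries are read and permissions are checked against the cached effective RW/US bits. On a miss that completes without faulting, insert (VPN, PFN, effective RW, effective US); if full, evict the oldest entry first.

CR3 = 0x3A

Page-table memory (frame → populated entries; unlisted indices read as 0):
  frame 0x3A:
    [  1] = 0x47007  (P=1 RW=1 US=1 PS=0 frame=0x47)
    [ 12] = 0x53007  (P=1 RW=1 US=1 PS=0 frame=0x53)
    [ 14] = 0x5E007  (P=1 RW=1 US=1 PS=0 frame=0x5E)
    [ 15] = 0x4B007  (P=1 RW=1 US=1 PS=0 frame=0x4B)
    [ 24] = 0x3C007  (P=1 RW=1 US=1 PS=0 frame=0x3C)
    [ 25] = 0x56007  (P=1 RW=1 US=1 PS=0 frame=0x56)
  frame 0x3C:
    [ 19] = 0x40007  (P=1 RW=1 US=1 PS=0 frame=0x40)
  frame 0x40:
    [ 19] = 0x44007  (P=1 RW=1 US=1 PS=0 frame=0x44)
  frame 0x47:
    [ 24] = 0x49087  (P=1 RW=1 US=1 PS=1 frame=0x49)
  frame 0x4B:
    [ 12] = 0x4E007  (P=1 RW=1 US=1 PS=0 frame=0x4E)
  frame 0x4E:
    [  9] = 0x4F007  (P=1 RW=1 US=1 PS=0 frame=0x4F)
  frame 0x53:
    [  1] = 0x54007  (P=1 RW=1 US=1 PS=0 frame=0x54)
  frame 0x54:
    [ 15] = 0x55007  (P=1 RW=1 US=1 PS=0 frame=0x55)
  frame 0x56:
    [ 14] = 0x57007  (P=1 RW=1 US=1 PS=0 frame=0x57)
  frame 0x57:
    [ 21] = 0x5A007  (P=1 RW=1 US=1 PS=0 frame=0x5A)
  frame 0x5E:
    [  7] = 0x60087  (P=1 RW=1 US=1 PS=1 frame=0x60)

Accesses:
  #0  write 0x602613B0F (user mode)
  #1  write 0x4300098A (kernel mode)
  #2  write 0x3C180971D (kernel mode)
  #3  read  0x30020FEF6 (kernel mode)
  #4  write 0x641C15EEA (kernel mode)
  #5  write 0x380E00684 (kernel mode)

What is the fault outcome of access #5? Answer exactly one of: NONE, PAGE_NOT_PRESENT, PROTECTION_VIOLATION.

Walk each access:
#0 VA=0x602613B0F (w,user):
  L0 @0x3A[24] → 0x3C007  P=1,RW=1,US=1,PS=0
  L1 @0x3C[19] → 0x40007  P=1,RW=1,US=1,PS=0
  L2 @0x40[19] → 0x44007  P=1,RW=1,US=1,PS=0
  ⇒ phys 0x44B0F  [3 reads]
#1 VA=0x4300098A (w,kernel):
  L0 @0x3A[1] → 0x47007  P=1,RW=1,US=1,PS=0
  L1 @0x47[24] → 0x49087  P=1,RW=1,US=1,PS=1
  ⇒ phys 0x4998A (huge @L1)  [2 reads]
#2 VA=0x3C180971D (w,kernel):
  L0 @0x3A[15] → 0x4B007  P=1,RW=1,US=1,PS=0
  L1 @0x4B[12] → 0x4E007  P=1,RW=1,US=1,PS=0
  L2 @0x4E[9] → 0x4F007  P=1,RW=1,US=1,PS=0
  ⇒ phys 0x4F71D  [3 reads]
#3 VA=0x30020FEF6 (r,kernel):
  L0 @0x3A[12] → 0x53007  P=1,RW=1,US=1,PS=0
  L1 @0x53[1] → 0x54007  P=1,RW=1,US=1,PS=0
  L2 @0x54[15] → 0x55007  P=1,RW=1,US=1,PS=0
  ⇒ phys 0x55EF6  [3 reads]
#4 VA=0x641C15EEA (w,kernel):
  L0 @0x3A[25] → 0x56007  P=1,RW=1,US=1,PS=0
  L1 @0x56[14] → 0x57007  P=1,RW=1,US=1,PS=0
  L2 @0x57[21] → 0x5A007  P=1,RW=1,US=1,PS=0
  ⇒ phys 0x5AEEA  [3 reads]
#5 VA=0x380E00684 (w,kernel):
  L0 @0x3A[14] → 0x5E007  P=1,RW=1,US=1,PS=0
  L1 @0x5E[7] → 0x60087  P=1,RW=1,US=1,PS=1
  ⇒ phys 0x60684 (huge @L1)  [2 reads]

Access #5 fault: NONE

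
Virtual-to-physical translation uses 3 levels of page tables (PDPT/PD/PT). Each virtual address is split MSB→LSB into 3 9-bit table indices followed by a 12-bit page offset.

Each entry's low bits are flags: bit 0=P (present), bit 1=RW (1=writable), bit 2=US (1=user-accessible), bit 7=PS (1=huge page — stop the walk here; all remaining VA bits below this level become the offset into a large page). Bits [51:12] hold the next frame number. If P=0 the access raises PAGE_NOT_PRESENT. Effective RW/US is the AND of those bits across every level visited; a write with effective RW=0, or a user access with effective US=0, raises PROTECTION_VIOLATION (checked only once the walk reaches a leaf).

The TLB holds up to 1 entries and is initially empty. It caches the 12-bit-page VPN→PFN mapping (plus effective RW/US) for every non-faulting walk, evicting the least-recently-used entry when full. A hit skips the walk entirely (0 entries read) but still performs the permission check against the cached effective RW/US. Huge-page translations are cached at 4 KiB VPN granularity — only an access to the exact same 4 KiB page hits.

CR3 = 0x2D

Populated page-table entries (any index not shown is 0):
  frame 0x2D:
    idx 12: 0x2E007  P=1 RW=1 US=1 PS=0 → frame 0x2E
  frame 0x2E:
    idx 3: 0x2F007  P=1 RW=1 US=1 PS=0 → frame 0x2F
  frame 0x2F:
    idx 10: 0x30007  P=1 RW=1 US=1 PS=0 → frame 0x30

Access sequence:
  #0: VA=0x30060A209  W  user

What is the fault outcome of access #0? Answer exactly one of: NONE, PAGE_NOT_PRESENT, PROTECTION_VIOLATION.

Per-access translation:
#0 VA=0x30060A209 (w,user):
  lvl0: tbl 0x2D, slot 12 ⇒ 0x2E007 (P1/RW1/US1/PS0)
  lvl1: tbl 0x2E, slot 3 ⇒ 0x2F007 (P1/RW1/US1/PS0)
  lvl2: tbl 0x2F, slot 10 ⇒ 0x30007 (P1/RW1/US1/PS0)
  ✓ 0x30209  — 3 lookups

Access #0 fault: NONE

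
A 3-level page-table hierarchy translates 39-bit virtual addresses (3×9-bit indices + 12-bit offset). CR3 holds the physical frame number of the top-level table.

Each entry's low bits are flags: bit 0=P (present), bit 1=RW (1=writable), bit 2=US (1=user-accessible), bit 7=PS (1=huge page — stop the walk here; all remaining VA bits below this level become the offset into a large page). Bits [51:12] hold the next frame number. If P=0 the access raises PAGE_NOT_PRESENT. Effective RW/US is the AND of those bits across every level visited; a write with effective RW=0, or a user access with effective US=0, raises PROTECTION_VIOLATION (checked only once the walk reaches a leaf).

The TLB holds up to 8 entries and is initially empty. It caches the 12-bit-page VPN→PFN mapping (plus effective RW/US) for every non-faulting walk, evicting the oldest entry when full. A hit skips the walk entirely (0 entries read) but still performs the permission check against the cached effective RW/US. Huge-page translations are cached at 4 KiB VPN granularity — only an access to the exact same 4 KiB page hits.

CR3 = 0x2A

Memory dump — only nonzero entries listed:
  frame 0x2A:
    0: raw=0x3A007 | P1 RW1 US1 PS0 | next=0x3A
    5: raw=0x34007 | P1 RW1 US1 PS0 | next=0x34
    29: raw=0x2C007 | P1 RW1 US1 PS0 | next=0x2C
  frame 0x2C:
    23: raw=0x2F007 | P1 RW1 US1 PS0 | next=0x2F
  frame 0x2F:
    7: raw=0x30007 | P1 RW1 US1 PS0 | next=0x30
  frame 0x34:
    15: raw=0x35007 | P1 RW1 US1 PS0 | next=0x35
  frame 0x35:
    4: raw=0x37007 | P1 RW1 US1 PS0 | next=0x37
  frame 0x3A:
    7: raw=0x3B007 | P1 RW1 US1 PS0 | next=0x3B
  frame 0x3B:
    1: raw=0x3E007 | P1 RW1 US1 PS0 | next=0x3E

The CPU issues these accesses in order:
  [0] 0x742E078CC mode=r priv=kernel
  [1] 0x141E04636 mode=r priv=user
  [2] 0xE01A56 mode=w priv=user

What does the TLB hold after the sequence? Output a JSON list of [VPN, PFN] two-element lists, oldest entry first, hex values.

Per-access translation:
#0 VA=0x742E078CC (r,kernel):
  lvl0: tbl 0x2A, slot 29 ⇒ 0x2C007 (P1/RW1/US1/PS0)
  lvl1: tbl 0x2C, slot 23 ⇒ 0x2F007 (P1/RW1/US1/PS0)
  lvl2: tbl 0x2F, slot 7 ⇒ 0x30007 (P1/RW1/US1/PS0)
  → PA=0x308CC  (3 entries read)
#1 VA=0x141E04636 (r,user):
  lvl0: tbl 0x2A, slot 5 ⇒ 0x34007 (P1/RW1/US1/PS0)
  lvl1: tbl 0x34, slot 15 ⇒ 0x35007 (P1/RW1/US1/PS0)
  lvl2: tbl 0x35, slot 4 ⇒ 0x37007 (P1/RW1/US1/PS0)
  → PA=0x37636  (3 entries read)
#2 VA=0xE01A56 (w,user):
  lvl0: tbl 0x2A, slot 0 ⇒ 0x3A007 (P1/RW1/US1/PS0)
  lvl1: tbl 0x3A, slot 7 ⇒ 0x3B007 (P1/RW1/US1/PS0)
  lvl2: tbl 0x3B, slot 1 ⇒ 0x3E007 (P1/RW1/US1/PS0)
  → PA=0x3EA56  (3 entries read)

TLB: [["0x742E07", "0x30"], ["0x141E04", "0x37"], ["0xE01", "0x3E"]]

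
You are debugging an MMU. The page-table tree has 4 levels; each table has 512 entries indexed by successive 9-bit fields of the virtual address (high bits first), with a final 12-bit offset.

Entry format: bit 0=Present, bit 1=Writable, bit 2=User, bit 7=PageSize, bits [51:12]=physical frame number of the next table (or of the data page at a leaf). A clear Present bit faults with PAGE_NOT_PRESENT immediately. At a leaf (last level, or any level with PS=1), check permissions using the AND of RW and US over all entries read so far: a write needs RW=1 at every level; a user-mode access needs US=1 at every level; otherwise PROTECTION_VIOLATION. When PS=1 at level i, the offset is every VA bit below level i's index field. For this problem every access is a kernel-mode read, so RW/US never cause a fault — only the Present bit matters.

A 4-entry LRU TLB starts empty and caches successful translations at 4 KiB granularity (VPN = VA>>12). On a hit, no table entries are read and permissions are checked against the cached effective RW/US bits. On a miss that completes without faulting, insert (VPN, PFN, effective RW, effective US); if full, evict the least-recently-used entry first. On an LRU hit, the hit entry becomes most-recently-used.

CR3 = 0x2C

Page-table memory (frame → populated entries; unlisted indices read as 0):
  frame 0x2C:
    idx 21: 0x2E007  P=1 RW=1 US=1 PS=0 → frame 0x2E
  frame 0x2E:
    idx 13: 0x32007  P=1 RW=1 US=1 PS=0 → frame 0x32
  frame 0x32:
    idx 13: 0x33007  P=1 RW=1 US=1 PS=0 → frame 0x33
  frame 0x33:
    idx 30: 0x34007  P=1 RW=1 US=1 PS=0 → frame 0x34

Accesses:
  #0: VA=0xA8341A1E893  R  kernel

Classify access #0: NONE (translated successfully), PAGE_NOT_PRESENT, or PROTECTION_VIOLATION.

Trace:
#0 VA=0xA8341A1E893 (r,kernel):
  [0] read 0x2C idx=21: raw=0x2E007 flags P=1 W=1 U=1 S=0
  [1] read 0x2E idx=13: raw=0x32007 flags P=1 W=1 U=1 S=0
  [2] read 0x32 idx=13: raw=0x33007 flags P=1 W=1 U=1 S=0
  [3] read 0x33 idx=30: raw=0x34007 flags P=1 W=1 U=1 S=0
  ⇒ phys 0x34893  [4 reads]

Access #0 fault: NONE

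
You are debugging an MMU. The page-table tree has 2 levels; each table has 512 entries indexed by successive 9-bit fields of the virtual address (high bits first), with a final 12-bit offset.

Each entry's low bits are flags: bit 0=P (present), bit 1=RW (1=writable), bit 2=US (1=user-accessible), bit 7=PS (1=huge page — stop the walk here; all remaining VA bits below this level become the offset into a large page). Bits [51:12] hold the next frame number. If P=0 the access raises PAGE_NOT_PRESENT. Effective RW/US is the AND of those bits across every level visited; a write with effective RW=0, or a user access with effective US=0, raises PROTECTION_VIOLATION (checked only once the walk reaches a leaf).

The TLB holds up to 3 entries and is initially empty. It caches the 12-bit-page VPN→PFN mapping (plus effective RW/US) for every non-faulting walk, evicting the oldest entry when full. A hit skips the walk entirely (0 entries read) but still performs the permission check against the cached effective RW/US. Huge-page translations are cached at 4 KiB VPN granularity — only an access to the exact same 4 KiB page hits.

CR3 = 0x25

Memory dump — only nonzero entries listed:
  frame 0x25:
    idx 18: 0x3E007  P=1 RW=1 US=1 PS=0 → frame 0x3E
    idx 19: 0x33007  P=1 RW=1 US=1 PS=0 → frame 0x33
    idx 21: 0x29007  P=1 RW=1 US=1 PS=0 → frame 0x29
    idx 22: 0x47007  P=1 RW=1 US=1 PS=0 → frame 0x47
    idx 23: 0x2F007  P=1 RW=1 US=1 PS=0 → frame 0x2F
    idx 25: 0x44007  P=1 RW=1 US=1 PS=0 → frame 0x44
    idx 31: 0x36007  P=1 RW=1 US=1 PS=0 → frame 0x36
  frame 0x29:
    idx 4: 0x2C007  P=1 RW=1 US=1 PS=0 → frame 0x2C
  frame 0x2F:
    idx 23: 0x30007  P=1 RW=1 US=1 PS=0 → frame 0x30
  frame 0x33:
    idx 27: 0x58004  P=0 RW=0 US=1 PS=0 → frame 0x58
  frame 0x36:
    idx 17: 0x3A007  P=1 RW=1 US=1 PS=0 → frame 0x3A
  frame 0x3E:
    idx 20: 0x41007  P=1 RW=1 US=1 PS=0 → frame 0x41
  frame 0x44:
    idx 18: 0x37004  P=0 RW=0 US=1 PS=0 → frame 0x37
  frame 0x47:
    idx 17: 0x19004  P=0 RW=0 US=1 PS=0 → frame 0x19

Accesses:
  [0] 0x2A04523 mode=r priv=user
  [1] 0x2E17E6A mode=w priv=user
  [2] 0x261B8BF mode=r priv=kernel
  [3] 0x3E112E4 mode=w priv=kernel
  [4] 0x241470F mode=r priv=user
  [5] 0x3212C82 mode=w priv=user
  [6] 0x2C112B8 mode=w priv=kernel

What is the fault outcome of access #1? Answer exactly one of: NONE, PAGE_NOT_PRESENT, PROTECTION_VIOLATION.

Per-access translation:
#0 VA=0x2A04523 (r,user):
  lvl0: tbl 0x25, slot 21 ⇒ 0x29007 (P1/RW1/US1/PS0)
  lvl1: tbl 0x29, slot 4 ⇒ 0x2C007 (P1/RW1/US1/PS0)
  → PA=0x2C523  (2 entries read)
#1 VA=0x2E17E6A (w,user):
  lvl0: tbl 0x25, slot 23 ⇒ 0x2F007 (P1/RW1/US1/PS0)
  lvl1: tbl 0x2F, slot 23 ⇒ 0x30007 (P1/RW1/US1/PS0)
  → PA=0x30E6A  (2 entries read)
#2 VA=0x261B8BF (r,kernel):
  lvl0: tbl 0x25, slot 19 ⇒ 0x33007 (P1/RW1/US1/PS0)
  lvl1: tbl 0x33, slot 27 ⇒ 0x58004 (P0/RW0/US1/PS0)
  → PAGE_NOT_PRESENT  (2 entries read)
#3 VA=0x3E112E4 (w,kernel):
  lvl0: tbl 0x25, slot 31 ⇒ 0x36007 (P1/RW1/US1/PS0)
  lvl1: tbl 0x36, slot 17 ⇒ 0x3A007 (P1/RW1/US1/PS0)
  → PA=0x3A2E4  (2 entries read)
#4 VA=0x241470F (r,user):
  lvl0: tbl 0x25, slot 18 ⇒ 0x3E007 (P1/RW1/US1/PS0)
  lvl1: tbl 0x3E, slot 20 ⇒ 0x41007 (P1/RW1/US1/PS0)
  → PA=0x4170F  (2 entries read)
#5 VA=0x3212C82 (w,user):
  lvl0: tbl 0x25, slot 25 ⇒ 0x44007 (P1/RW1/US1/PS0)
  lvl1: tbl 0x44, slot 18 ⇒ 0x37004 (P0/RW0/US1/PS0)
  → PAGE_NOT_PRESENT  (2 entries read)
#6 VA=0x2C112B8 (w,kernel):
  lvl0: tbl 0x25, slot 22 ⇒ 0x47007 (P1/RW1/US1/PS0)
  lvl1: tbl 0x47, slot 17 ⇒ 0x19004 (P0/RW0/US1/PS0)
  → PAGE_NOT_PRESENT  (2 entries read)

Access #1 fault: NONE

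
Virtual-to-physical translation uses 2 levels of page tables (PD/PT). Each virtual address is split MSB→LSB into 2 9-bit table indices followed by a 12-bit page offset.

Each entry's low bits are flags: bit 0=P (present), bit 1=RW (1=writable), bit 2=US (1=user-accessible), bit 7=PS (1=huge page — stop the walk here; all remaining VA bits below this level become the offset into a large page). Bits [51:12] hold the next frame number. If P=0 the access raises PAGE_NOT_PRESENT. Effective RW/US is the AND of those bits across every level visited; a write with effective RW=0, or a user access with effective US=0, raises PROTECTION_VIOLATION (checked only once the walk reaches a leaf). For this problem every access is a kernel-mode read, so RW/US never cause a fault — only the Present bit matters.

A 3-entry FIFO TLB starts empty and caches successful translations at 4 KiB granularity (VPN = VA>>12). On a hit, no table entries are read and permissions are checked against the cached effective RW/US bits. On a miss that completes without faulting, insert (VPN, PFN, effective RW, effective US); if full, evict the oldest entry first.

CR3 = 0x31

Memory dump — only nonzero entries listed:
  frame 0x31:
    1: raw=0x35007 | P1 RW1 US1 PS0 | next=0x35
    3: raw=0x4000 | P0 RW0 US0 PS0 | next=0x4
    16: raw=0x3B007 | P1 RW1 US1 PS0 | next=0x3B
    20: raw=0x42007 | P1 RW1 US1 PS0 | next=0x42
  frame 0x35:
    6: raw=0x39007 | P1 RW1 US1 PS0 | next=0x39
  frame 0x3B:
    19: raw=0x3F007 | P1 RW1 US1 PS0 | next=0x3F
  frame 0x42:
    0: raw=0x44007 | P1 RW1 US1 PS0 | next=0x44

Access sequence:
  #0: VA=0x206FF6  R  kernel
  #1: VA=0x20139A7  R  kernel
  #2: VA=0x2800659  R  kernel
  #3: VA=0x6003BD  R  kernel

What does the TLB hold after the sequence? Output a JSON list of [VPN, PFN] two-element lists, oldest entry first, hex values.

Per-access translation:
#0 VA=0x206FF6 (r,kernel):
  [0] read 0x31 idx=1: raw=0x35007 flags P=1 W=1 U=1 S=0
  [1] read 0x35 idx=6: raw=0x39007 flags P=1 W=1 U=1 S=0
  → PA=0x39FF6  (2 entries read)
#1 VA=0x20139A7 (r,kernel):
  [0] read 0x31 idx=16: raw=0x3B007 flags P=1 W=1 U=1 S=0
  [1] read 0x3B idx=19: raw=0x3F007 flags P=1 W=1 U=1 S=0
  → PA=0x3F9A7  (2 entries read)
#2 VA=0x2800659 (r,kernel):
  [0] read 0x31 idx=20: raw=0x42007 flags P=1 W=1 U=1 S=0
  [1] read 0x42 idx=0: raw=0x44007 flags P=1 W=1 U=1 S=0
  → PA=0x44659  (2 entries read)
#3 VA=0x6003BD (r,kernel):
  [0] read 0x31 idx=3: raw=0x4000 flags P=0 W=0 U=0 S=0
  → PAGE_NOT_PRESENT  (1 entries read)

TLB: [["0x206", "0x39"], ["0x2013", "0x3F"], ["0x2800", "0x44"]]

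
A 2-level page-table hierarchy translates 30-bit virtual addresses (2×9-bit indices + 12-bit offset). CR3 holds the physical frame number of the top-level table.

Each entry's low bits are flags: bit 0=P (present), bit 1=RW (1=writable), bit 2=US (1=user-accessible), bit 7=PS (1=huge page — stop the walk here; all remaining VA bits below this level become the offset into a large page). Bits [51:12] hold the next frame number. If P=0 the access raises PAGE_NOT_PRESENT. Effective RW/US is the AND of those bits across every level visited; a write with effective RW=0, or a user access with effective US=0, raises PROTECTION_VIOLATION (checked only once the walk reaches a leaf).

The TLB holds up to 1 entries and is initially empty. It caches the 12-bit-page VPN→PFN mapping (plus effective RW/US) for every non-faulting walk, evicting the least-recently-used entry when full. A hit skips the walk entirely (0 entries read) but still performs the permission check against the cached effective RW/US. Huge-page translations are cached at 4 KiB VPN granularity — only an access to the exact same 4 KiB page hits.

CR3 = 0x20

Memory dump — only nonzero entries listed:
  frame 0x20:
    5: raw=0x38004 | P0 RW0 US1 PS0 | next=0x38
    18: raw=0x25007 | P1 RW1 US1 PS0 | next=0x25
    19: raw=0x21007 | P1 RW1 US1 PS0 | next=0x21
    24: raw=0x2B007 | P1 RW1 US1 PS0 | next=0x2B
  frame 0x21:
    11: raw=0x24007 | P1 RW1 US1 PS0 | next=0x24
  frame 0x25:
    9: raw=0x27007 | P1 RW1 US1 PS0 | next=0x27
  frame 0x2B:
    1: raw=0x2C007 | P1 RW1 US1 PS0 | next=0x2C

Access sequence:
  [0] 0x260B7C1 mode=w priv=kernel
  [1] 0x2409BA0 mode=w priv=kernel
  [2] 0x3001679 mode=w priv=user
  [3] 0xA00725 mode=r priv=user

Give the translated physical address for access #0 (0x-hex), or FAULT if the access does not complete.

Per-access translation:
#0 VA=0x260B7C1 (w,kernel):
  [0] read 0x20 idx=19: raw=0x21007 flags P=1 W=1 U=1 S=0
  [1] read 0x21 idx=11: raw=0x24007 flags P=1 W=1 U=1 S=0
  → PA=0x247C1  (2 entries read)
#1 VA=0x2409BA0 (w,kernel):
  [0] read 0x20 idx=18: raw=0x25007 flags P=1 W=1 U=1 S=0
  [1] read 0x25 idx=9: raw=0x27007 flags P=1 W=1 U=1 S=0
  → PA=0x27BA0  (2 entries read)
#2 VA=0x3001679 (w,user):
  [0] read 0x20 idx=24: raw=0x2B007 flags P=1 W=1 U=1 S=0
  [1] read 0x2B idx=1: raw=0x2C007 flags P=1 W=1 U=1 S=0
  → PA=0x2C679  (2 entries read)
#3 VA=0xA00725 (r,user):
  [0] read 0x20 idx=5: raw=0x38004 flags P=0 W=0 U=1 S=0
  → PAGE_NOT_PRESENT  (1 entries read)

Access #0 PA: 0x247C1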